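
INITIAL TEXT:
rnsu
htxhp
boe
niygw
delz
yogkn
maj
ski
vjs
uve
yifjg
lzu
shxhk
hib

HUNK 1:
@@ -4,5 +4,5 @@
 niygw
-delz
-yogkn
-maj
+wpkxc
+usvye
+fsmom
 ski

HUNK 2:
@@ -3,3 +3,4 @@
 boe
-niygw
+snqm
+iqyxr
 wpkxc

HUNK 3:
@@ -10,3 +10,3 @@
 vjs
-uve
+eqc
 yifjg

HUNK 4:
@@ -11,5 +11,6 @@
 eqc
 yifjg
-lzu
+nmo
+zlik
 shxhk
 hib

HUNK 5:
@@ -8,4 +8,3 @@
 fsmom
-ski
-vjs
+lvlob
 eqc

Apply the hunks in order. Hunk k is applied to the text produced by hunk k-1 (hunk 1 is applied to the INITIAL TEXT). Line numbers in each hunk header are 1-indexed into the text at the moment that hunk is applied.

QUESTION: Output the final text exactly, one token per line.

Answer: rnsu
htxhp
boe
snqm
iqyxr
wpkxc
usvye
fsmom
lvlob
eqc
yifjg
nmo
zlik
shxhk
hib

Derivation:
Hunk 1: at line 4 remove [delz,yogkn,maj] add [wpkxc,usvye,fsmom] -> 14 lines: rnsu htxhp boe niygw wpkxc usvye fsmom ski vjs uve yifjg lzu shxhk hib
Hunk 2: at line 3 remove [niygw] add [snqm,iqyxr] -> 15 lines: rnsu htxhp boe snqm iqyxr wpkxc usvye fsmom ski vjs uve yifjg lzu shxhk hib
Hunk 3: at line 10 remove [uve] add [eqc] -> 15 lines: rnsu htxhp boe snqm iqyxr wpkxc usvye fsmom ski vjs eqc yifjg lzu shxhk hib
Hunk 4: at line 11 remove [lzu] add [nmo,zlik] -> 16 lines: rnsu htxhp boe snqm iqyxr wpkxc usvye fsmom ski vjs eqc yifjg nmo zlik shxhk hib
Hunk 5: at line 8 remove [ski,vjs] add [lvlob] -> 15 lines: rnsu htxhp boe snqm iqyxr wpkxc usvye fsmom lvlob eqc yifjg nmo zlik shxhk hib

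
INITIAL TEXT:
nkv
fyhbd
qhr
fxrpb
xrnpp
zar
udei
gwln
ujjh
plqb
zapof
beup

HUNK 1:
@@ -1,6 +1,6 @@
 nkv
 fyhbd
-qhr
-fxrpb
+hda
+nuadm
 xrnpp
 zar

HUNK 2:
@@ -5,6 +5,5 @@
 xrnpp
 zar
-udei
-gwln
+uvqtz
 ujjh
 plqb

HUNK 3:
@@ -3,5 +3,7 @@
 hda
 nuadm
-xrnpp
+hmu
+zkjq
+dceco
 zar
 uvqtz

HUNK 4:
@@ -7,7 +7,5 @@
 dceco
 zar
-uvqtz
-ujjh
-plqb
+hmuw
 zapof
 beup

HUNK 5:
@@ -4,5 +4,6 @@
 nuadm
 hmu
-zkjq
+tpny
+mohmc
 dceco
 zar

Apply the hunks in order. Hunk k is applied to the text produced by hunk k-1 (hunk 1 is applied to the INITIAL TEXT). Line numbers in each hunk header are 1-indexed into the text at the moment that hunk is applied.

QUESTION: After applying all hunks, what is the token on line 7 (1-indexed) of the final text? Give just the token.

Answer: mohmc

Derivation:
Hunk 1: at line 1 remove [qhr,fxrpb] add [hda,nuadm] -> 12 lines: nkv fyhbd hda nuadm xrnpp zar udei gwln ujjh plqb zapof beup
Hunk 2: at line 5 remove [udei,gwln] add [uvqtz] -> 11 lines: nkv fyhbd hda nuadm xrnpp zar uvqtz ujjh plqb zapof beup
Hunk 3: at line 3 remove [xrnpp] add [hmu,zkjq,dceco] -> 13 lines: nkv fyhbd hda nuadm hmu zkjq dceco zar uvqtz ujjh plqb zapof beup
Hunk 4: at line 7 remove [uvqtz,ujjh,plqb] add [hmuw] -> 11 lines: nkv fyhbd hda nuadm hmu zkjq dceco zar hmuw zapof beup
Hunk 5: at line 4 remove [zkjq] add [tpny,mohmc] -> 12 lines: nkv fyhbd hda nuadm hmu tpny mohmc dceco zar hmuw zapof beup
Final line 7: mohmc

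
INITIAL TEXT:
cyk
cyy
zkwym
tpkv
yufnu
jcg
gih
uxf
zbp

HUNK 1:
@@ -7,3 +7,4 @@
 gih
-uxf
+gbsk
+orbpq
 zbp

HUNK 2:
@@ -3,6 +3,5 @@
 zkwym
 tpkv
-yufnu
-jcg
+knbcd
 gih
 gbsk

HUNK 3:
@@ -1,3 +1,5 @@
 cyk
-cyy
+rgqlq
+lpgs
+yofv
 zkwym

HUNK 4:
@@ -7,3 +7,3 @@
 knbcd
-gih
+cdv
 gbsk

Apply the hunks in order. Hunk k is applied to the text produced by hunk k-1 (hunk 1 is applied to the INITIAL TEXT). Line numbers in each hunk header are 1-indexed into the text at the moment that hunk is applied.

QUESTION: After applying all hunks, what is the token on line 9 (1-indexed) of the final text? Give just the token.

Answer: gbsk

Derivation:
Hunk 1: at line 7 remove [uxf] add [gbsk,orbpq] -> 10 lines: cyk cyy zkwym tpkv yufnu jcg gih gbsk orbpq zbp
Hunk 2: at line 3 remove [yufnu,jcg] add [knbcd] -> 9 lines: cyk cyy zkwym tpkv knbcd gih gbsk orbpq zbp
Hunk 3: at line 1 remove [cyy] add [rgqlq,lpgs,yofv] -> 11 lines: cyk rgqlq lpgs yofv zkwym tpkv knbcd gih gbsk orbpq zbp
Hunk 4: at line 7 remove [gih] add [cdv] -> 11 lines: cyk rgqlq lpgs yofv zkwym tpkv knbcd cdv gbsk orbpq zbp
Final line 9: gbsk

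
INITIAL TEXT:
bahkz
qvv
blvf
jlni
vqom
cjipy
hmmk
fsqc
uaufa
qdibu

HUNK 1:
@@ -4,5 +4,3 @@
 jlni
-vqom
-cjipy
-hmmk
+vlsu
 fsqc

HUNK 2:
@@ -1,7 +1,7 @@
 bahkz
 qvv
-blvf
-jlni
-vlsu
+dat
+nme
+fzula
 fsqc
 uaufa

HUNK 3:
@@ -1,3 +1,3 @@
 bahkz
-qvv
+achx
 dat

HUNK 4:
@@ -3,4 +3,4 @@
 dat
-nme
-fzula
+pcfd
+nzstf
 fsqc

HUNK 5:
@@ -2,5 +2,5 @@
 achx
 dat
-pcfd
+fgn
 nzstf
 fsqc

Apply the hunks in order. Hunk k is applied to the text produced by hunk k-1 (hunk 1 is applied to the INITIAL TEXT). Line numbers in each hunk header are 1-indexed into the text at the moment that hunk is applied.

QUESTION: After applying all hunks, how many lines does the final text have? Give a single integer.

Answer: 8

Derivation:
Hunk 1: at line 4 remove [vqom,cjipy,hmmk] add [vlsu] -> 8 lines: bahkz qvv blvf jlni vlsu fsqc uaufa qdibu
Hunk 2: at line 1 remove [blvf,jlni,vlsu] add [dat,nme,fzula] -> 8 lines: bahkz qvv dat nme fzula fsqc uaufa qdibu
Hunk 3: at line 1 remove [qvv] add [achx] -> 8 lines: bahkz achx dat nme fzula fsqc uaufa qdibu
Hunk 4: at line 3 remove [nme,fzula] add [pcfd,nzstf] -> 8 lines: bahkz achx dat pcfd nzstf fsqc uaufa qdibu
Hunk 5: at line 2 remove [pcfd] add [fgn] -> 8 lines: bahkz achx dat fgn nzstf fsqc uaufa qdibu
Final line count: 8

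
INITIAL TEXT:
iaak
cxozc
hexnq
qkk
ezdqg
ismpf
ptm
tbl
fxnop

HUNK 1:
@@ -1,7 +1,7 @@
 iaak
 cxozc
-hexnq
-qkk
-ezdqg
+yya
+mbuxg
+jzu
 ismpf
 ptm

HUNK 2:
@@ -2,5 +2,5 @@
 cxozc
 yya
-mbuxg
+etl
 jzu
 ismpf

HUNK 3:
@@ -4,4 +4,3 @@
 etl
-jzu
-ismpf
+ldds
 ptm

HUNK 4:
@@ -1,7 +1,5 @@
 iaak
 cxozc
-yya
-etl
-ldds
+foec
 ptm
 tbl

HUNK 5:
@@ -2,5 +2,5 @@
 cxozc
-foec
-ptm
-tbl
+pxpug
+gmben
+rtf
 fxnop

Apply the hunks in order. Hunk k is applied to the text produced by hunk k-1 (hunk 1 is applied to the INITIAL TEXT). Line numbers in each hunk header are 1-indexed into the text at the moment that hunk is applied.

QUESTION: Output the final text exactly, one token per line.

Answer: iaak
cxozc
pxpug
gmben
rtf
fxnop

Derivation:
Hunk 1: at line 1 remove [hexnq,qkk,ezdqg] add [yya,mbuxg,jzu] -> 9 lines: iaak cxozc yya mbuxg jzu ismpf ptm tbl fxnop
Hunk 2: at line 2 remove [mbuxg] add [etl] -> 9 lines: iaak cxozc yya etl jzu ismpf ptm tbl fxnop
Hunk 3: at line 4 remove [jzu,ismpf] add [ldds] -> 8 lines: iaak cxozc yya etl ldds ptm tbl fxnop
Hunk 4: at line 1 remove [yya,etl,ldds] add [foec] -> 6 lines: iaak cxozc foec ptm tbl fxnop
Hunk 5: at line 2 remove [foec,ptm,tbl] add [pxpug,gmben,rtf] -> 6 lines: iaak cxozc pxpug gmben rtf fxnop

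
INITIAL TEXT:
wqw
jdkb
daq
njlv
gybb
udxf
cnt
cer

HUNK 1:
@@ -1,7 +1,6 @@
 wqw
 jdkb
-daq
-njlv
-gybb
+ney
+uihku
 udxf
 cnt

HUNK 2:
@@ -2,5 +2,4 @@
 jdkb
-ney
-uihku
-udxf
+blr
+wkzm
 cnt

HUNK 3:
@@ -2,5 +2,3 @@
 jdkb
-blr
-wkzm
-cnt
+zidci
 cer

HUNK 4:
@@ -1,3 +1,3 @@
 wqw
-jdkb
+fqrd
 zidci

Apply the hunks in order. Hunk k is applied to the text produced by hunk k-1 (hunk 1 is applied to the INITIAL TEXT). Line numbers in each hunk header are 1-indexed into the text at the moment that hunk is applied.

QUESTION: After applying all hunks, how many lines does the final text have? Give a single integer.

Hunk 1: at line 1 remove [daq,njlv,gybb] add [ney,uihku] -> 7 lines: wqw jdkb ney uihku udxf cnt cer
Hunk 2: at line 2 remove [ney,uihku,udxf] add [blr,wkzm] -> 6 lines: wqw jdkb blr wkzm cnt cer
Hunk 3: at line 2 remove [blr,wkzm,cnt] add [zidci] -> 4 lines: wqw jdkb zidci cer
Hunk 4: at line 1 remove [jdkb] add [fqrd] -> 4 lines: wqw fqrd zidci cer
Final line count: 4

Answer: 4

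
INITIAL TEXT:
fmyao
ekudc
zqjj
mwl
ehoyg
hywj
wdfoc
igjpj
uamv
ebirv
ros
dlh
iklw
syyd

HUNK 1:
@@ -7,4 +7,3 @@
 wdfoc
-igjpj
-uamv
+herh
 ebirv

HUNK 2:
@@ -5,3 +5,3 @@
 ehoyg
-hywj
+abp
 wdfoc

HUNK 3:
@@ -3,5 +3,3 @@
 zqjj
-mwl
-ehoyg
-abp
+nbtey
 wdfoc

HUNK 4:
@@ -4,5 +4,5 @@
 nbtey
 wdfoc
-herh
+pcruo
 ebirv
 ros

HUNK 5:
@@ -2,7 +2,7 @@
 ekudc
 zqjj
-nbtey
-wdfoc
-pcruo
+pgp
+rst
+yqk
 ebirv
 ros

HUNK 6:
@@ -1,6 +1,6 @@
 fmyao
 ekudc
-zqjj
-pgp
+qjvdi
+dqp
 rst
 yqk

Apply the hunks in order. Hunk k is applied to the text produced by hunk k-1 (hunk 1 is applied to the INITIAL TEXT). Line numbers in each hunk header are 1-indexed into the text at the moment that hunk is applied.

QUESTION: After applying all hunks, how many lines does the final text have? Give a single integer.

Hunk 1: at line 7 remove [igjpj,uamv] add [herh] -> 13 lines: fmyao ekudc zqjj mwl ehoyg hywj wdfoc herh ebirv ros dlh iklw syyd
Hunk 2: at line 5 remove [hywj] add [abp] -> 13 lines: fmyao ekudc zqjj mwl ehoyg abp wdfoc herh ebirv ros dlh iklw syyd
Hunk 3: at line 3 remove [mwl,ehoyg,abp] add [nbtey] -> 11 lines: fmyao ekudc zqjj nbtey wdfoc herh ebirv ros dlh iklw syyd
Hunk 4: at line 4 remove [herh] add [pcruo] -> 11 lines: fmyao ekudc zqjj nbtey wdfoc pcruo ebirv ros dlh iklw syyd
Hunk 5: at line 2 remove [nbtey,wdfoc,pcruo] add [pgp,rst,yqk] -> 11 lines: fmyao ekudc zqjj pgp rst yqk ebirv ros dlh iklw syyd
Hunk 6: at line 1 remove [zqjj,pgp] add [qjvdi,dqp] -> 11 lines: fmyao ekudc qjvdi dqp rst yqk ebirv ros dlh iklw syyd
Final line count: 11

Answer: 11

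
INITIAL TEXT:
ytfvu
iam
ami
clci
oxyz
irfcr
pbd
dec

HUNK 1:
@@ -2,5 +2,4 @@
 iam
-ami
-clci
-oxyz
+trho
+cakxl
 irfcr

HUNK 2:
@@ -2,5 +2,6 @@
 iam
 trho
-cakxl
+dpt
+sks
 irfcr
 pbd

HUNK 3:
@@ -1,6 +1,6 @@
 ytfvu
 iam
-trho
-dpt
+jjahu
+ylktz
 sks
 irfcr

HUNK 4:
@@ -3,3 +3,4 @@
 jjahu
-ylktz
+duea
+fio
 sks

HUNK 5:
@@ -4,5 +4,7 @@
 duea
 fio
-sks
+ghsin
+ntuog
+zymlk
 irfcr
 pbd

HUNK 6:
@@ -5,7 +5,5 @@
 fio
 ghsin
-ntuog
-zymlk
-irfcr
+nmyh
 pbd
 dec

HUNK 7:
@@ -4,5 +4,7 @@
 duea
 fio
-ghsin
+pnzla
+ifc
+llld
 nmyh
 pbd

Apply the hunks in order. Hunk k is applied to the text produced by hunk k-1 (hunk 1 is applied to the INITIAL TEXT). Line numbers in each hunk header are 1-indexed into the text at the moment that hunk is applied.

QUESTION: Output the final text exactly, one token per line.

Hunk 1: at line 2 remove [ami,clci,oxyz] add [trho,cakxl] -> 7 lines: ytfvu iam trho cakxl irfcr pbd dec
Hunk 2: at line 2 remove [cakxl] add [dpt,sks] -> 8 lines: ytfvu iam trho dpt sks irfcr pbd dec
Hunk 3: at line 1 remove [trho,dpt] add [jjahu,ylktz] -> 8 lines: ytfvu iam jjahu ylktz sks irfcr pbd dec
Hunk 4: at line 3 remove [ylktz] add [duea,fio] -> 9 lines: ytfvu iam jjahu duea fio sks irfcr pbd dec
Hunk 5: at line 4 remove [sks] add [ghsin,ntuog,zymlk] -> 11 lines: ytfvu iam jjahu duea fio ghsin ntuog zymlk irfcr pbd dec
Hunk 6: at line 5 remove [ntuog,zymlk,irfcr] add [nmyh] -> 9 lines: ytfvu iam jjahu duea fio ghsin nmyh pbd dec
Hunk 7: at line 4 remove [ghsin] add [pnzla,ifc,llld] -> 11 lines: ytfvu iam jjahu duea fio pnzla ifc llld nmyh pbd dec

Answer: ytfvu
iam
jjahu
duea
fio
pnzla
ifc
llld
nmyh
pbd
dec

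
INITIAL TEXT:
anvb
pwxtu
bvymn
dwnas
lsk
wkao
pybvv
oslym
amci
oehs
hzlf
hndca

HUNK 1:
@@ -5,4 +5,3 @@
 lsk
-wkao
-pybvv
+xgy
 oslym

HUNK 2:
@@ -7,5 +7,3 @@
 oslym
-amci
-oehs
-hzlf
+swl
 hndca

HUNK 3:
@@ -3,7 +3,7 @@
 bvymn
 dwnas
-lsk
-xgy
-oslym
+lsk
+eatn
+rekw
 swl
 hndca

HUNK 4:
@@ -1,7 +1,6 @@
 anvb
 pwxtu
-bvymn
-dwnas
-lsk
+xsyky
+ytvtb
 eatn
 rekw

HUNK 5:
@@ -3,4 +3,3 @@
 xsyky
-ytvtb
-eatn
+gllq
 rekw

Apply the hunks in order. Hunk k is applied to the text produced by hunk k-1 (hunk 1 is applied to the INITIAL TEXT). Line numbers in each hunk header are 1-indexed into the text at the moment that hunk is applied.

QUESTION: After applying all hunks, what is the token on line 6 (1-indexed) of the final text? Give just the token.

Answer: swl

Derivation:
Hunk 1: at line 5 remove [wkao,pybvv] add [xgy] -> 11 lines: anvb pwxtu bvymn dwnas lsk xgy oslym amci oehs hzlf hndca
Hunk 2: at line 7 remove [amci,oehs,hzlf] add [swl] -> 9 lines: anvb pwxtu bvymn dwnas lsk xgy oslym swl hndca
Hunk 3: at line 3 remove [lsk,xgy,oslym] add [lsk,eatn,rekw] -> 9 lines: anvb pwxtu bvymn dwnas lsk eatn rekw swl hndca
Hunk 4: at line 1 remove [bvymn,dwnas,lsk] add [xsyky,ytvtb] -> 8 lines: anvb pwxtu xsyky ytvtb eatn rekw swl hndca
Hunk 5: at line 3 remove [ytvtb,eatn] add [gllq] -> 7 lines: anvb pwxtu xsyky gllq rekw swl hndca
Final line 6: swl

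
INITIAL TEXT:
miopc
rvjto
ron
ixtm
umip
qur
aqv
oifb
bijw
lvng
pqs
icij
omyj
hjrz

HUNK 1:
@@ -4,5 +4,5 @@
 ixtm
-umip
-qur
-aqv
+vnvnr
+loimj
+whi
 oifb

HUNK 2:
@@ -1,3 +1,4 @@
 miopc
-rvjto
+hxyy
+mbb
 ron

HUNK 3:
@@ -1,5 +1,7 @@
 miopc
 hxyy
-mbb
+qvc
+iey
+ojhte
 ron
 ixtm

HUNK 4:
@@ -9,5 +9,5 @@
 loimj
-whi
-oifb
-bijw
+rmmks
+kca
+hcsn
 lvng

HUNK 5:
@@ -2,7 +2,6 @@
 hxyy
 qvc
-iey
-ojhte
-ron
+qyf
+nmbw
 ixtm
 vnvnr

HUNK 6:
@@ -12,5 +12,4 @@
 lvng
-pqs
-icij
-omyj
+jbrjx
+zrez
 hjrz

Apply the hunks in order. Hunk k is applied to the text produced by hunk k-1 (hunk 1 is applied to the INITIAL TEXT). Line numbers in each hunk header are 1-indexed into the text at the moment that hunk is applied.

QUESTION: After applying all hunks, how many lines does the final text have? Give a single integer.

Hunk 1: at line 4 remove [umip,qur,aqv] add [vnvnr,loimj,whi] -> 14 lines: miopc rvjto ron ixtm vnvnr loimj whi oifb bijw lvng pqs icij omyj hjrz
Hunk 2: at line 1 remove [rvjto] add [hxyy,mbb] -> 15 lines: miopc hxyy mbb ron ixtm vnvnr loimj whi oifb bijw lvng pqs icij omyj hjrz
Hunk 3: at line 1 remove [mbb] add [qvc,iey,ojhte] -> 17 lines: miopc hxyy qvc iey ojhte ron ixtm vnvnr loimj whi oifb bijw lvng pqs icij omyj hjrz
Hunk 4: at line 9 remove [whi,oifb,bijw] add [rmmks,kca,hcsn] -> 17 lines: miopc hxyy qvc iey ojhte ron ixtm vnvnr loimj rmmks kca hcsn lvng pqs icij omyj hjrz
Hunk 5: at line 2 remove [iey,ojhte,ron] add [qyf,nmbw] -> 16 lines: miopc hxyy qvc qyf nmbw ixtm vnvnr loimj rmmks kca hcsn lvng pqs icij omyj hjrz
Hunk 6: at line 12 remove [pqs,icij,omyj] add [jbrjx,zrez] -> 15 lines: miopc hxyy qvc qyf nmbw ixtm vnvnr loimj rmmks kca hcsn lvng jbrjx zrez hjrz
Final line count: 15

Answer: 15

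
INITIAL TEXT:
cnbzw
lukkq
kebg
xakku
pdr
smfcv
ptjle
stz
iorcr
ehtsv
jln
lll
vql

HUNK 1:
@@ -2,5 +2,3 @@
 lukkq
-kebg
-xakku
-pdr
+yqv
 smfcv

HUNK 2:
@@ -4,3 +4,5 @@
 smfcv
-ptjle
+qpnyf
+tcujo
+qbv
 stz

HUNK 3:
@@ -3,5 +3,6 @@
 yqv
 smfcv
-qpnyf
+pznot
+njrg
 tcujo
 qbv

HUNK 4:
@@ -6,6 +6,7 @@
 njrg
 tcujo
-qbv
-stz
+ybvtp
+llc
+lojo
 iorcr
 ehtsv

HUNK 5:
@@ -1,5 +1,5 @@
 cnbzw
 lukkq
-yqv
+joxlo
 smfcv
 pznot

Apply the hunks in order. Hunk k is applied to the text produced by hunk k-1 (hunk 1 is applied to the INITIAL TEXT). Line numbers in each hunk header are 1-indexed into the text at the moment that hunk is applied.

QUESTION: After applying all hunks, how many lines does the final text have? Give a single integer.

Hunk 1: at line 2 remove [kebg,xakku,pdr] add [yqv] -> 11 lines: cnbzw lukkq yqv smfcv ptjle stz iorcr ehtsv jln lll vql
Hunk 2: at line 4 remove [ptjle] add [qpnyf,tcujo,qbv] -> 13 lines: cnbzw lukkq yqv smfcv qpnyf tcujo qbv stz iorcr ehtsv jln lll vql
Hunk 3: at line 3 remove [qpnyf] add [pznot,njrg] -> 14 lines: cnbzw lukkq yqv smfcv pznot njrg tcujo qbv stz iorcr ehtsv jln lll vql
Hunk 4: at line 6 remove [qbv,stz] add [ybvtp,llc,lojo] -> 15 lines: cnbzw lukkq yqv smfcv pznot njrg tcujo ybvtp llc lojo iorcr ehtsv jln lll vql
Hunk 5: at line 1 remove [yqv] add [joxlo] -> 15 lines: cnbzw lukkq joxlo smfcv pznot njrg tcujo ybvtp llc lojo iorcr ehtsv jln lll vql
Final line count: 15

Answer: 15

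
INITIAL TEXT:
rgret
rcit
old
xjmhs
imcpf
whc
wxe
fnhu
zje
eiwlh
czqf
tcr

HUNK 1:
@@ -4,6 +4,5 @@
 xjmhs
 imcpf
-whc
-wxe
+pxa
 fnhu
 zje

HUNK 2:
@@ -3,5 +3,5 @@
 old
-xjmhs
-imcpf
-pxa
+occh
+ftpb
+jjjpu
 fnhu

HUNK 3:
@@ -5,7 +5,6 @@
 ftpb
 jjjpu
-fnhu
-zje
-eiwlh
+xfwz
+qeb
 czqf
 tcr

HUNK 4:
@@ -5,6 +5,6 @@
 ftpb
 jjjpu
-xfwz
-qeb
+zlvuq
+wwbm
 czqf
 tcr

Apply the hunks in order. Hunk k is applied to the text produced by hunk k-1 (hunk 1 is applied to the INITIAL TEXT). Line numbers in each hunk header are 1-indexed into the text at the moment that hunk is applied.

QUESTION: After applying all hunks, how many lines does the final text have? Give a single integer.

Answer: 10

Derivation:
Hunk 1: at line 4 remove [whc,wxe] add [pxa] -> 11 lines: rgret rcit old xjmhs imcpf pxa fnhu zje eiwlh czqf tcr
Hunk 2: at line 3 remove [xjmhs,imcpf,pxa] add [occh,ftpb,jjjpu] -> 11 lines: rgret rcit old occh ftpb jjjpu fnhu zje eiwlh czqf tcr
Hunk 3: at line 5 remove [fnhu,zje,eiwlh] add [xfwz,qeb] -> 10 lines: rgret rcit old occh ftpb jjjpu xfwz qeb czqf tcr
Hunk 4: at line 5 remove [xfwz,qeb] add [zlvuq,wwbm] -> 10 lines: rgret rcit old occh ftpb jjjpu zlvuq wwbm czqf tcr
Final line count: 10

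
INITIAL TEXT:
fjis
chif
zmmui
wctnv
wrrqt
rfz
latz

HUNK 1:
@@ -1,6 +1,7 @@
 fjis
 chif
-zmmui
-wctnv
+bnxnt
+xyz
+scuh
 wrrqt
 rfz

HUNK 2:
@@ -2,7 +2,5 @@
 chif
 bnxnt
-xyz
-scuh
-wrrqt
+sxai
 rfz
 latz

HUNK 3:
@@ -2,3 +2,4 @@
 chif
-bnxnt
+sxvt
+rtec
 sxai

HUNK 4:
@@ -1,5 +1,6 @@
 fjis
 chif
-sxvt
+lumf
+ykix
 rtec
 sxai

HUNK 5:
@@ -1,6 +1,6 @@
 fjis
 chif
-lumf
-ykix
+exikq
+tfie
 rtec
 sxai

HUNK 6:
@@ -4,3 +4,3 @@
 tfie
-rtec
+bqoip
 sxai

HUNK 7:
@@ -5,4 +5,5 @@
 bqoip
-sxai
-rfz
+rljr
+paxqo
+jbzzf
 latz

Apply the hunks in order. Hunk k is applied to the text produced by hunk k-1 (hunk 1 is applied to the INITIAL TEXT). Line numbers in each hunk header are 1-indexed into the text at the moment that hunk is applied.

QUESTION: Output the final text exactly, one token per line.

Answer: fjis
chif
exikq
tfie
bqoip
rljr
paxqo
jbzzf
latz

Derivation:
Hunk 1: at line 1 remove [zmmui,wctnv] add [bnxnt,xyz,scuh] -> 8 lines: fjis chif bnxnt xyz scuh wrrqt rfz latz
Hunk 2: at line 2 remove [xyz,scuh,wrrqt] add [sxai] -> 6 lines: fjis chif bnxnt sxai rfz latz
Hunk 3: at line 2 remove [bnxnt] add [sxvt,rtec] -> 7 lines: fjis chif sxvt rtec sxai rfz latz
Hunk 4: at line 1 remove [sxvt] add [lumf,ykix] -> 8 lines: fjis chif lumf ykix rtec sxai rfz latz
Hunk 5: at line 1 remove [lumf,ykix] add [exikq,tfie] -> 8 lines: fjis chif exikq tfie rtec sxai rfz latz
Hunk 6: at line 4 remove [rtec] add [bqoip] -> 8 lines: fjis chif exikq tfie bqoip sxai rfz latz
Hunk 7: at line 5 remove [sxai,rfz] add [rljr,paxqo,jbzzf] -> 9 lines: fjis chif exikq tfie bqoip rljr paxqo jbzzf latz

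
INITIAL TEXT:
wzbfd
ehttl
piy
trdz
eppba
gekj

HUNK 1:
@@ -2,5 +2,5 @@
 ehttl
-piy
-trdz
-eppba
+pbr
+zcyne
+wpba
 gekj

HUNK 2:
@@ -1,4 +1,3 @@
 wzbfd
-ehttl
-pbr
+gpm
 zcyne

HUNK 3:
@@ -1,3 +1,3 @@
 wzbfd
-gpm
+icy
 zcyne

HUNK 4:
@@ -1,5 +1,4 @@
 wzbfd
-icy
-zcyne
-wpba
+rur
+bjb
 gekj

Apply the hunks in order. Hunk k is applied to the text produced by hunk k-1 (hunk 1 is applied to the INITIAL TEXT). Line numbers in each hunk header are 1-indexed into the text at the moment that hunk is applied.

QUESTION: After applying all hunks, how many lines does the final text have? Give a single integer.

Answer: 4

Derivation:
Hunk 1: at line 2 remove [piy,trdz,eppba] add [pbr,zcyne,wpba] -> 6 lines: wzbfd ehttl pbr zcyne wpba gekj
Hunk 2: at line 1 remove [ehttl,pbr] add [gpm] -> 5 lines: wzbfd gpm zcyne wpba gekj
Hunk 3: at line 1 remove [gpm] add [icy] -> 5 lines: wzbfd icy zcyne wpba gekj
Hunk 4: at line 1 remove [icy,zcyne,wpba] add [rur,bjb] -> 4 lines: wzbfd rur bjb gekj
Final line count: 4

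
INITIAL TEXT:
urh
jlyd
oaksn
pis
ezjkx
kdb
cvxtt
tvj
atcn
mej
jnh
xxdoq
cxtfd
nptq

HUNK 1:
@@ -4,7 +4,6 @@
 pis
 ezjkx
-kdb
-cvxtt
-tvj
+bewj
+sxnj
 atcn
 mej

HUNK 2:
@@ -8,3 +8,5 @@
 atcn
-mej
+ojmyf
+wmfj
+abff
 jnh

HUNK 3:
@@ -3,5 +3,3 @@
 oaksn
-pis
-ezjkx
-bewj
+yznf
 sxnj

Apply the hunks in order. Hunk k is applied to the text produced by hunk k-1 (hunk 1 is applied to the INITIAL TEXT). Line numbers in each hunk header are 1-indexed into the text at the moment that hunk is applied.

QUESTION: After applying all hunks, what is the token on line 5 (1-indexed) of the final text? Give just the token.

Hunk 1: at line 4 remove [kdb,cvxtt,tvj] add [bewj,sxnj] -> 13 lines: urh jlyd oaksn pis ezjkx bewj sxnj atcn mej jnh xxdoq cxtfd nptq
Hunk 2: at line 8 remove [mej] add [ojmyf,wmfj,abff] -> 15 lines: urh jlyd oaksn pis ezjkx bewj sxnj atcn ojmyf wmfj abff jnh xxdoq cxtfd nptq
Hunk 3: at line 3 remove [pis,ezjkx,bewj] add [yznf] -> 13 lines: urh jlyd oaksn yznf sxnj atcn ojmyf wmfj abff jnh xxdoq cxtfd nptq
Final line 5: sxnj

Answer: sxnj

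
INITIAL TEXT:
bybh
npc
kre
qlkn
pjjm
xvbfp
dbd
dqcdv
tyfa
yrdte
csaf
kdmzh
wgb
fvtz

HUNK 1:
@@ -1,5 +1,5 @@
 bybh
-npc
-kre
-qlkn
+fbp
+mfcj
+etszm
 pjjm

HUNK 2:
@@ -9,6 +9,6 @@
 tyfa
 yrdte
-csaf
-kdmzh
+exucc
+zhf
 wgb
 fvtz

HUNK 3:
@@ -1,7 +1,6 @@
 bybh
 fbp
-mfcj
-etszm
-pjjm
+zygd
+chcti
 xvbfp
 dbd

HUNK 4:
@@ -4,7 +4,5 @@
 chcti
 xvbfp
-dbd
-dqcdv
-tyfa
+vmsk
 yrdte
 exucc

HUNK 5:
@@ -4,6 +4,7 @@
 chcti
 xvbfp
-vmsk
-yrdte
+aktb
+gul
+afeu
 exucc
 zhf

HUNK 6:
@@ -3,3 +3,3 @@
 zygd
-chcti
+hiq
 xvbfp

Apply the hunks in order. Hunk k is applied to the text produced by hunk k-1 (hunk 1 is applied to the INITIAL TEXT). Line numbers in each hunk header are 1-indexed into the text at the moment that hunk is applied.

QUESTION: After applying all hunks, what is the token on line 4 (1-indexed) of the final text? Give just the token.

Hunk 1: at line 1 remove [npc,kre,qlkn] add [fbp,mfcj,etszm] -> 14 lines: bybh fbp mfcj etszm pjjm xvbfp dbd dqcdv tyfa yrdte csaf kdmzh wgb fvtz
Hunk 2: at line 9 remove [csaf,kdmzh] add [exucc,zhf] -> 14 lines: bybh fbp mfcj etszm pjjm xvbfp dbd dqcdv tyfa yrdte exucc zhf wgb fvtz
Hunk 3: at line 1 remove [mfcj,etszm,pjjm] add [zygd,chcti] -> 13 lines: bybh fbp zygd chcti xvbfp dbd dqcdv tyfa yrdte exucc zhf wgb fvtz
Hunk 4: at line 4 remove [dbd,dqcdv,tyfa] add [vmsk] -> 11 lines: bybh fbp zygd chcti xvbfp vmsk yrdte exucc zhf wgb fvtz
Hunk 5: at line 4 remove [vmsk,yrdte] add [aktb,gul,afeu] -> 12 lines: bybh fbp zygd chcti xvbfp aktb gul afeu exucc zhf wgb fvtz
Hunk 6: at line 3 remove [chcti] add [hiq] -> 12 lines: bybh fbp zygd hiq xvbfp aktb gul afeu exucc zhf wgb fvtz
Final line 4: hiq

Answer: hiq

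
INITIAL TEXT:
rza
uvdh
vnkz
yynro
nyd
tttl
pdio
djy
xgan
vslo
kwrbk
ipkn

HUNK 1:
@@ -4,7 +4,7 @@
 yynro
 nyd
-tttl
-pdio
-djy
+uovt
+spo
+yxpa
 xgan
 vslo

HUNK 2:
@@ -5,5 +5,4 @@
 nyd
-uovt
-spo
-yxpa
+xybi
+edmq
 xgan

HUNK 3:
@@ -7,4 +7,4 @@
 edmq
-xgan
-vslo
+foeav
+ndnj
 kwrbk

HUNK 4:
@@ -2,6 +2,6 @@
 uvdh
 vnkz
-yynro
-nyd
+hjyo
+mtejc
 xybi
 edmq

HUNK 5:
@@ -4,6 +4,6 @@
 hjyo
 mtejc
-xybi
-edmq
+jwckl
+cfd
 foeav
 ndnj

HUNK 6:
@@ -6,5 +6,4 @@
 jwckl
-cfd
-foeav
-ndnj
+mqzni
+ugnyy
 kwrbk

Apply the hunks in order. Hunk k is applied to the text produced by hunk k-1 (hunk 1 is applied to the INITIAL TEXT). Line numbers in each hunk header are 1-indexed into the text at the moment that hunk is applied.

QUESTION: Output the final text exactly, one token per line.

Answer: rza
uvdh
vnkz
hjyo
mtejc
jwckl
mqzni
ugnyy
kwrbk
ipkn

Derivation:
Hunk 1: at line 4 remove [tttl,pdio,djy] add [uovt,spo,yxpa] -> 12 lines: rza uvdh vnkz yynro nyd uovt spo yxpa xgan vslo kwrbk ipkn
Hunk 2: at line 5 remove [uovt,spo,yxpa] add [xybi,edmq] -> 11 lines: rza uvdh vnkz yynro nyd xybi edmq xgan vslo kwrbk ipkn
Hunk 3: at line 7 remove [xgan,vslo] add [foeav,ndnj] -> 11 lines: rza uvdh vnkz yynro nyd xybi edmq foeav ndnj kwrbk ipkn
Hunk 4: at line 2 remove [yynro,nyd] add [hjyo,mtejc] -> 11 lines: rza uvdh vnkz hjyo mtejc xybi edmq foeav ndnj kwrbk ipkn
Hunk 5: at line 4 remove [xybi,edmq] add [jwckl,cfd] -> 11 lines: rza uvdh vnkz hjyo mtejc jwckl cfd foeav ndnj kwrbk ipkn
Hunk 6: at line 6 remove [cfd,foeav,ndnj] add [mqzni,ugnyy] -> 10 lines: rza uvdh vnkz hjyo mtejc jwckl mqzni ugnyy kwrbk ipkn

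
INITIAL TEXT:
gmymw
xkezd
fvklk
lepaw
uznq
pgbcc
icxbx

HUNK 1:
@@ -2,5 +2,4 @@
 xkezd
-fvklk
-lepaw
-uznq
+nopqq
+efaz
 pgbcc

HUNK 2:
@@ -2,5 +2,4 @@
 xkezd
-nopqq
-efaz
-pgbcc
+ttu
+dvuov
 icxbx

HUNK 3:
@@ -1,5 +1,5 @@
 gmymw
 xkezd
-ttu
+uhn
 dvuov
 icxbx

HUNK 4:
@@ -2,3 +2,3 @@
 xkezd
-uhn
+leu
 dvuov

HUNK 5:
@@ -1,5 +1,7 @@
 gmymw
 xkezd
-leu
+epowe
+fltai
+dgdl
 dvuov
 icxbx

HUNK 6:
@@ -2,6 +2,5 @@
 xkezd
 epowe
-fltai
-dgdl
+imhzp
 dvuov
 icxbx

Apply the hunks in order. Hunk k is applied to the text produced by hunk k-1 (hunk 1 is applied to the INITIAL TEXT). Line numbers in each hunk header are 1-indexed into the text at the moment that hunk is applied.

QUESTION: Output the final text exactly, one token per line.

Answer: gmymw
xkezd
epowe
imhzp
dvuov
icxbx

Derivation:
Hunk 1: at line 2 remove [fvklk,lepaw,uznq] add [nopqq,efaz] -> 6 lines: gmymw xkezd nopqq efaz pgbcc icxbx
Hunk 2: at line 2 remove [nopqq,efaz,pgbcc] add [ttu,dvuov] -> 5 lines: gmymw xkezd ttu dvuov icxbx
Hunk 3: at line 1 remove [ttu] add [uhn] -> 5 lines: gmymw xkezd uhn dvuov icxbx
Hunk 4: at line 2 remove [uhn] add [leu] -> 5 lines: gmymw xkezd leu dvuov icxbx
Hunk 5: at line 1 remove [leu] add [epowe,fltai,dgdl] -> 7 lines: gmymw xkezd epowe fltai dgdl dvuov icxbx
Hunk 6: at line 2 remove [fltai,dgdl] add [imhzp] -> 6 lines: gmymw xkezd epowe imhzp dvuov icxbx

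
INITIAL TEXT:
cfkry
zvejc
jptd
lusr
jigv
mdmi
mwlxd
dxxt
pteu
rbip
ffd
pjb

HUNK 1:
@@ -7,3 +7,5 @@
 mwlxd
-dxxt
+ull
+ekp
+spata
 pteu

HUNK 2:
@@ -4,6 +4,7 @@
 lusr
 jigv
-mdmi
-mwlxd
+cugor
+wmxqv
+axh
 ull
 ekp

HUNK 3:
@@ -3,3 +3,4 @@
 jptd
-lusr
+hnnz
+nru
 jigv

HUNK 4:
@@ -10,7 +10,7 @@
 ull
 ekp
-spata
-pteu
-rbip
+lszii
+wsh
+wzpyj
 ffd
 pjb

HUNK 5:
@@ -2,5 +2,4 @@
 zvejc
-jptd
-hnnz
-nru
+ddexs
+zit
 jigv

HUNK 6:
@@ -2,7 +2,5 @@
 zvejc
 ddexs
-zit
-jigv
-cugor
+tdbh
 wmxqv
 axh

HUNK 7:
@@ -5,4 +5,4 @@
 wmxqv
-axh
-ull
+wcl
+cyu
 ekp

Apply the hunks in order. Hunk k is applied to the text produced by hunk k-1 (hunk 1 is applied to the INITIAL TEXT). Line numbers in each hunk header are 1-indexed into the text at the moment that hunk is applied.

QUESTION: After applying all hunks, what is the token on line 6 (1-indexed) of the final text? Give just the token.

Hunk 1: at line 7 remove [dxxt] add [ull,ekp,spata] -> 14 lines: cfkry zvejc jptd lusr jigv mdmi mwlxd ull ekp spata pteu rbip ffd pjb
Hunk 2: at line 4 remove [mdmi,mwlxd] add [cugor,wmxqv,axh] -> 15 lines: cfkry zvejc jptd lusr jigv cugor wmxqv axh ull ekp spata pteu rbip ffd pjb
Hunk 3: at line 3 remove [lusr] add [hnnz,nru] -> 16 lines: cfkry zvejc jptd hnnz nru jigv cugor wmxqv axh ull ekp spata pteu rbip ffd pjb
Hunk 4: at line 10 remove [spata,pteu,rbip] add [lszii,wsh,wzpyj] -> 16 lines: cfkry zvejc jptd hnnz nru jigv cugor wmxqv axh ull ekp lszii wsh wzpyj ffd pjb
Hunk 5: at line 2 remove [jptd,hnnz,nru] add [ddexs,zit] -> 15 lines: cfkry zvejc ddexs zit jigv cugor wmxqv axh ull ekp lszii wsh wzpyj ffd pjb
Hunk 6: at line 2 remove [zit,jigv,cugor] add [tdbh] -> 13 lines: cfkry zvejc ddexs tdbh wmxqv axh ull ekp lszii wsh wzpyj ffd pjb
Hunk 7: at line 5 remove [axh,ull] add [wcl,cyu] -> 13 lines: cfkry zvejc ddexs tdbh wmxqv wcl cyu ekp lszii wsh wzpyj ffd pjb
Final line 6: wcl

Answer: wcl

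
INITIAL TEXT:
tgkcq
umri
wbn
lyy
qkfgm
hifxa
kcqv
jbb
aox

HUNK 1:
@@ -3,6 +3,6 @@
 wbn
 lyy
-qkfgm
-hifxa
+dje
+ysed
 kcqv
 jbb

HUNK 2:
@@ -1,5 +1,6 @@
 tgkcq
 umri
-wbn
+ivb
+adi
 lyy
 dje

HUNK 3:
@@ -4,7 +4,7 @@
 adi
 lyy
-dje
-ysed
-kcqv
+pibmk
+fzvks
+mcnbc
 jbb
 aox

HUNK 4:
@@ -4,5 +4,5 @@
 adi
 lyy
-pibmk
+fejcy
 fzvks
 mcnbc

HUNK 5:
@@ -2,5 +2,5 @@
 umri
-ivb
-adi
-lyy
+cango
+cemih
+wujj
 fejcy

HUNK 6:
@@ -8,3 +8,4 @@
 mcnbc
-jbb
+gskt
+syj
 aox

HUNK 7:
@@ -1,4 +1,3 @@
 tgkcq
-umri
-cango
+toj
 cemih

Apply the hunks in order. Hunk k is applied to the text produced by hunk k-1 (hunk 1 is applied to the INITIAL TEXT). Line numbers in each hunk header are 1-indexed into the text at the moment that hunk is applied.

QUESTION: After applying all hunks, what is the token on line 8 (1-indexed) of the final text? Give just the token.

Hunk 1: at line 3 remove [qkfgm,hifxa] add [dje,ysed] -> 9 lines: tgkcq umri wbn lyy dje ysed kcqv jbb aox
Hunk 2: at line 1 remove [wbn] add [ivb,adi] -> 10 lines: tgkcq umri ivb adi lyy dje ysed kcqv jbb aox
Hunk 3: at line 4 remove [dje,ysed,kcqv] add [pibmk,fzvks,mcnbc] -> 10 lines: tgkcq umri ivb adi lyy pibmk fzvks mcnbc jbb aox
Hunk 4: at line 4 remove [pibmk] add [fejcy] -> 10 lines: tgkcq umri ivb adi lyy fejcy fzvks mcnbc jbb aox
Hunk 5: at line 2 remove [ivb,adi,lyy] add [cango,cemih,wujj] -> 10 lines: tgkcq umri cango cemih wujj fejcy fzvks mcnbc jbb aox
Hunk 6: at line 8 remove [jbb] add [gskt,syj] -> 11 lines: tgkcq umri cango cemih wujj fejcy fzvks mcnbc gskt syj aox
Hunk 7: at line 1 remove [umri,cango] add [toj] -> 10 lines: tgkcq toj cemih wujj fejcy fzvks mcnbc gskt syj aox
Final line 8: gskt

Answer: gskt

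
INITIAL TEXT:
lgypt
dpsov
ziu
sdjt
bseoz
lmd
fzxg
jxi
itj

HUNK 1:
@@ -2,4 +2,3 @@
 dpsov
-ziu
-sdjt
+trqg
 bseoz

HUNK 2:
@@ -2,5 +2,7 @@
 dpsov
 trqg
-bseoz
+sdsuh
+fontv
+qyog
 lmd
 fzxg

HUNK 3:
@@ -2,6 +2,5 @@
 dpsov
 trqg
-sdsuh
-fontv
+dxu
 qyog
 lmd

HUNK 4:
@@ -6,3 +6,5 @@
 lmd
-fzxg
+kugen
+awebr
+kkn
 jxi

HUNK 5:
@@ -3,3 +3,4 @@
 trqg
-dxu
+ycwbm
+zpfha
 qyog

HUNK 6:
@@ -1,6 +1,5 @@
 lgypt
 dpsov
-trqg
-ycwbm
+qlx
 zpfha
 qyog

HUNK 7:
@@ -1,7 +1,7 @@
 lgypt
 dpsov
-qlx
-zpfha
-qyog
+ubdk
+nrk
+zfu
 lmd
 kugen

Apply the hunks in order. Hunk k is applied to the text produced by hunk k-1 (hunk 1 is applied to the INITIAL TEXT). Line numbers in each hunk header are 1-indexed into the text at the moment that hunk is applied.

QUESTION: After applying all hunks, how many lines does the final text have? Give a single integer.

Hunk 1: at line 2 remove [ziu,sdjt] add [trqg] -> 8 lines: lgypt dpsov trqg bseoz lmd fzxg jxi itj
Hunk 2: at line 2 remove [bseoz] add [sdsuh,fontv,qyog] -> 10 lines: lgypt dpsov trqg sdsuh fontv qyog lmd fzxg jxi itj
Hunk 3: at line 2 remove [sdsuh,fontv] add [dxu] -> 9 lines: lgypt dpsov trqg dxu qyog lmd fzxg jxi itj
Hunk 4: at line 6 remove [fzxg] add [kugen,awebr,kkn] -> 11 lines: lgypt dpsov trqg dxu qyog lmd kugen awebr kkn jxi itj
Hunk 5: at line 3 remove [dxu] add [ycwbm,zpfha] -> 12 lines: lgypt dpsov trqg ycwbm zpfha qyog lmd kugen awebr kkn jxi itj
Hunk 6: at line 1 remove [trqg,ycwbm] add [qlx] -> 11 lines: lgypt dpsov qlx zpfha qyog lmd kugen awebr kkn jxi itj
Hunk 7: at line 1 remove [qlx,zpfha,qyog] add [ubdk,nrk,zfu] -> 11 lines: lgypt dpsov ubdk nrk zfu lmd kugen awebr kkn jxi itj
Final line count: 11

Answer: 11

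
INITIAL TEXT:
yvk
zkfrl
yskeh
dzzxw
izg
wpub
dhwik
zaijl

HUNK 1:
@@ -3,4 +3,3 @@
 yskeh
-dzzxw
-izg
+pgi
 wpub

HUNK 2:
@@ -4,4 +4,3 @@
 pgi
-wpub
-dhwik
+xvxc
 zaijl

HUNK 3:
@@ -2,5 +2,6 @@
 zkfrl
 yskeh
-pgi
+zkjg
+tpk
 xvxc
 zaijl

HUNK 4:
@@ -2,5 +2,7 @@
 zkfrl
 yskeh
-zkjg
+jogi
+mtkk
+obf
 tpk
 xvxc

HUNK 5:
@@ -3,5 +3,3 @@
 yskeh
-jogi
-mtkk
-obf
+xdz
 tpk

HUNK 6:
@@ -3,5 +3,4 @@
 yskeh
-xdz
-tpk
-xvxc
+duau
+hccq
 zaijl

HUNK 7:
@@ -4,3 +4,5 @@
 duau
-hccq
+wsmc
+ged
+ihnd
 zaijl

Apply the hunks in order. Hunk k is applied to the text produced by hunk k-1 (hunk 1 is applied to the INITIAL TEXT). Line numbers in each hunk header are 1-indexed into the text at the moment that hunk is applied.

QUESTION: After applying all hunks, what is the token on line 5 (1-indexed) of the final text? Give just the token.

Answer: wsmc

Derivation:
Hunk 1: at line 3 remove [dzzxw,izg] add [pgi] -> 7 lines: yvk zkfrl yskeh pgi wpub dhwik zaijl
Hunk 2: at line 4 remove [wpub,dhwik] add [xvxc] -> 6 lines: yvk zkfrl yskeh pgi xvxc zaijl
Hunk 3: at line 2 remove [pgi] add [zkjg,tpk] -> 7 lines: yvk zkfrl yskeh zkjg tpk xvxc zaijl
Hunk 4: at line 2 remove [zkjg] add [jogi,mtkk,obf] -> 9 lines: yvk zkfrl yskeh jogi mtkk obf tpk xvxc zaijl
Hunk 5: at line 3 remove [jogi,mtkk,obf] add [xdz] -> 7 lines: yvk zkfrl yskeh xdz tpk xvxc zaijl
Hunk 6: at line 3 remove [xdz,tpk,xvxc] add [duau,hccq] -> 6 lines: yvk zkfrl yskeh duau hccq zaijl
Hunk 7: at line 4 remove [hccq] add [wsmc,ged,ihnd] -> 8 lines: yvk zkfrl yskeh duau wsmc ged ihnd zaijl
Final line 5: wsmc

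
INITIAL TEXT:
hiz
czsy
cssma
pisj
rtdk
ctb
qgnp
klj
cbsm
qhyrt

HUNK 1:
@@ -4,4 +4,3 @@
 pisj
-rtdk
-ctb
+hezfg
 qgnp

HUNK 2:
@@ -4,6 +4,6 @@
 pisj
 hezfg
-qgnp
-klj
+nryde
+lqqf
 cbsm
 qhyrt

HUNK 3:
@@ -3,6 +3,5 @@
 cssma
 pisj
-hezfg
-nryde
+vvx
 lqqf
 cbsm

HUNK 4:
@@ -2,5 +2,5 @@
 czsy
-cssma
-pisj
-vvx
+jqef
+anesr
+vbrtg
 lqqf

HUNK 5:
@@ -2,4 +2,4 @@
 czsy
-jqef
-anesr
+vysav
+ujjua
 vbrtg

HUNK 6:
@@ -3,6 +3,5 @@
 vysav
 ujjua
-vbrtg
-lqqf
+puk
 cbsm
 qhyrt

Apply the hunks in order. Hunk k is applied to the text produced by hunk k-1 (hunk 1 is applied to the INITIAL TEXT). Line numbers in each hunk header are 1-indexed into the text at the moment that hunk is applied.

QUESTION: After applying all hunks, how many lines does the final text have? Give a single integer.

Answer: 7

Derivation:
Hunk 1: at line 4 remove [rtdk,ctb] add [hezfg] -> 9 lines: hiz czsy cssma pisj hezfg qgnp klj cbsm qhyrt
Hunk 2: at line 4 remove [qgnp,klj] add [nryde,lqqf] -> 9 lines: hiz czsy cssma pisj hezfg nryde lqqf cbsm qhyrt
Hunk 3: at line 3 remove [hezfg,nryde] add [vvx] -> 8 lines: hiz czsy cssma pisj vvx lqqf cbsm qhyrt
Hunk 4: at line 2 remove [cssma,pisj,vvx] add [jqef,anesr,vbrtg] -> 8 lines: hiz czsy jqef anesr vbrtg lqqf cbsm qhyrt
Hunk 5: at line 2 remove [jqef,anesr] add [vysav,ujjua] -> 8 lines: hiz czsy vysav ujjua vbrtg lqqf cbsm qhyrt
Hunk 6: at line 3 remove [vbrtg,lqqf] add [puk] -> 7 lines: hiz czsy vysav ujjua puk cbsm qhyrt
Final line count: 7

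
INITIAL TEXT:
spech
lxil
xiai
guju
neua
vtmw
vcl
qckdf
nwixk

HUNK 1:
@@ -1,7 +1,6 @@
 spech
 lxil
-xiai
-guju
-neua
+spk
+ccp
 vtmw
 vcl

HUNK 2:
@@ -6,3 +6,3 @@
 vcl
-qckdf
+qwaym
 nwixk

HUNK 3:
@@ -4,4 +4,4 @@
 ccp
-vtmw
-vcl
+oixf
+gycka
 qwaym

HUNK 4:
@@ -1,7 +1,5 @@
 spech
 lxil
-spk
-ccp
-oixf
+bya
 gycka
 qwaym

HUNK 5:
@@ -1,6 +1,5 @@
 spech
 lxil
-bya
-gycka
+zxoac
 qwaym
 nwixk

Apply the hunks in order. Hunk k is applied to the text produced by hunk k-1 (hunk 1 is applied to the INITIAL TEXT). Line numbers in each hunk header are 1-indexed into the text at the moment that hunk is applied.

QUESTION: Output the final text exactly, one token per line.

Answer: spech
lxil
zxoac
qwaym
nwixk

Derivation:
Hunk 1: at line 1 remove [xiai,guju,neua] add [spk,ccp] -> 8 lines: spech lxil spk ccp vtmw vcl qckdf nwixk
Hunk 2: at line 6 remove [qckdf] add [qwaym] -> 8 lines: spech lxil spk ccp vtmw vcl qwaym nwixk
Hunk 3: at line 4 remove [vtmw,vcl] add [oixf,gycka] -> 8 lines: spech lxil spk ccp oixf gycka qwaym nwixk
Hunk 4: at line 1 remove [spk,ccp,oixf] add [bya] -> 6 lines: spech lxil bya gycka qwaym nwixk
Hunk 5: at line 1 remove [bya,gycka] add [zxoac] -> 5 lines: spech lxil zxoac qwaym nwixk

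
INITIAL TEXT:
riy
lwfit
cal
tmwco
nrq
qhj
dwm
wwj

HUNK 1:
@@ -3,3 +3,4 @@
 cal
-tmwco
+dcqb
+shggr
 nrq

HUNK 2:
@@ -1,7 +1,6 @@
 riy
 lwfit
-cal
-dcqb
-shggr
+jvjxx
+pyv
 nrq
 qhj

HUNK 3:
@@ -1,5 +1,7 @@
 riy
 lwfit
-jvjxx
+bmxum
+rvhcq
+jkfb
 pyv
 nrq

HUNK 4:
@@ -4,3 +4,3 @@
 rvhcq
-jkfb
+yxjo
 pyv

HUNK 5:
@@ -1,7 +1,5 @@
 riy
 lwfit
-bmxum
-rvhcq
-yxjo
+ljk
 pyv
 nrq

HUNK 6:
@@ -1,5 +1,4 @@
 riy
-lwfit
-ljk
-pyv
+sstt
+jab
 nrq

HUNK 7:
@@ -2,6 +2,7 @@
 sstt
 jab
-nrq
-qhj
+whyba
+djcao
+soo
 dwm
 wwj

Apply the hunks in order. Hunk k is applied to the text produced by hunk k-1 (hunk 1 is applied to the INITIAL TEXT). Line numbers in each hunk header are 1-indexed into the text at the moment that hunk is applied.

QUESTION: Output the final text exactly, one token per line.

Answer: riy
sstt
jab
whyba
djcao
soo
dwm
wwj

Derivation:
Hunk 1: at line 3 remove [tmwco] add [dcqb,shggr] -> 9 lines: riy lwfit cal dcqb shggr nrq qhj dwm wwj
Hunk 2: at line 1 remove [cal,dcqb,shggr] add [jvjxx,pyv] -> 8 lines: riy lwfit jvjxx pyv nrq qhj dwm wwj
Hunk 3: at line 1 remove [jvjxx] add [bmxum,rvhcq,jkfb] -> 10 lines: riy lwfit bmxum rvhcq jkfb pyv nrq qhj dwm wwj
Hunk 4: at line 4 remove [jkfb] add [yxjo] -> 10 lines: riy lwfit bmxum rvhcq yxjo pyv nrq qhj dwm wwj
Hunk 5: at line 1 remove [bmxum,rvhcq,yxjo] add [ljk] -> 8 lines: riy lwfit ljk pyv nrq qhj dwm wwj
Hunk 6: at line 1 remove [lwfit,ljk,pyv] add [sstt,jab] -> 7 lines: riy sstt jab nrq qhj dwm wwj
Hunk 7: at line 2 remove [nrq,qhj] add [whyba,djcao,soo] -> 8 lines: riy sstt jab whyba djcao soo dwm wwj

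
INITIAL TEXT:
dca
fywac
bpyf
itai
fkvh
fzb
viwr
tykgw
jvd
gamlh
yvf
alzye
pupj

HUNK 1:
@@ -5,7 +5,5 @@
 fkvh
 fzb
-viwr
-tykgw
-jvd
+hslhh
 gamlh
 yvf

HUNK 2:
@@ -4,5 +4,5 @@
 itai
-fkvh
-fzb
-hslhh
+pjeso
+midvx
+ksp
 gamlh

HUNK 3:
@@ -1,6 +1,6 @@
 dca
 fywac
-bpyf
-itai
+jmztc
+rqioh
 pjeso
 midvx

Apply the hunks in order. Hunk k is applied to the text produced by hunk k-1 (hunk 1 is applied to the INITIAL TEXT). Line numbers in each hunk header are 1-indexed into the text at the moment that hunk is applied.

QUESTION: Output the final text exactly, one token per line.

Hunk 1: at line 5 remove [viwr,tykgw,jvd] add [hslhh] -> 11 lines: dca fywac bpyf itai fkvh fzb hslhh gamlh yvf alzye pupj
Hunk 2: at line 4 remove [fkvh,fzb,hslhh] add [pjeso,midvx,ksp] -> 11 lines: dca fywac bpyf itai pjeso midvx ksp gamlh yvf alzye pupj
Hunk 3: at line 1 remove [bpyf,itai] add [jmztc,rqioh] -> 11 lines: dca fywac jmztc rqioh pjeso midvx ksp gamlh yvf alzye pupj

Answer: dca
fywac
jmztc
rqioh
pjeso
midvx
ksp
gamlh
yvf
alzye
pupj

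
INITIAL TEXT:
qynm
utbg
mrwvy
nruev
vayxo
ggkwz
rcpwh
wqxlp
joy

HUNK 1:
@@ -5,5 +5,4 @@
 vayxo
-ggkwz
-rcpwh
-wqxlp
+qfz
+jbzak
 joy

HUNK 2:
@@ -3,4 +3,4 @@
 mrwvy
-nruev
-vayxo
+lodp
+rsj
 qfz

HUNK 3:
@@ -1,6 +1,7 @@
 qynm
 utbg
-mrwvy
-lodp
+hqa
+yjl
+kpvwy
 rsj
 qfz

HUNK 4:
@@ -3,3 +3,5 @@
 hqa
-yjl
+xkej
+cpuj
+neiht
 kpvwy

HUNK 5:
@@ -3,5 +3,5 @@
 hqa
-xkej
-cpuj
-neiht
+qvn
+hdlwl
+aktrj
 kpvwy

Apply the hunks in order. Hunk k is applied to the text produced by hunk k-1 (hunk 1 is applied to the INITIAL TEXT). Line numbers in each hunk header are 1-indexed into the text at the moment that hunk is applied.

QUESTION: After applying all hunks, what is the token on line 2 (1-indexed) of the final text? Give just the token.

Hunk 1: at line 5 remove [ggkwz,rcpwh,wqxlp] add [qfz,jbzak] -> 8 lines: qynm utbg mrwvy nruev vayxo qfz jbzak joy
Hunk 2: at line 3 remove [nruev,vayxo] add [lodp,rsj] -> 8 lines: qynm utbg mrwvy lodp rsj qfz jbzak joy
Hunk 3: at line 1 remove [mrwvy,lodp] add [hqa,yjl,kpvwy] -> 9 lines: qynm utbg hqa yjl kpvwy rsj qfz jbzak joy
Hunk 4: at line 3 remove [yjl] add [xkej,cpuj,neiht] -> 11 lines: qynm utbg hqa xkej cpuj neiht kpvwy rsj qfz jbzak joy
Hunk 5: at line 3 remove [xkej,cpuj,neiht] add [qvn,hdlwl,aktrj] -> 11 lines: qynm utbg hqa qvn hdlwl aktrj kpvwy rsj qfz jbzak joy
Final line 2: utbg

Answer: utbg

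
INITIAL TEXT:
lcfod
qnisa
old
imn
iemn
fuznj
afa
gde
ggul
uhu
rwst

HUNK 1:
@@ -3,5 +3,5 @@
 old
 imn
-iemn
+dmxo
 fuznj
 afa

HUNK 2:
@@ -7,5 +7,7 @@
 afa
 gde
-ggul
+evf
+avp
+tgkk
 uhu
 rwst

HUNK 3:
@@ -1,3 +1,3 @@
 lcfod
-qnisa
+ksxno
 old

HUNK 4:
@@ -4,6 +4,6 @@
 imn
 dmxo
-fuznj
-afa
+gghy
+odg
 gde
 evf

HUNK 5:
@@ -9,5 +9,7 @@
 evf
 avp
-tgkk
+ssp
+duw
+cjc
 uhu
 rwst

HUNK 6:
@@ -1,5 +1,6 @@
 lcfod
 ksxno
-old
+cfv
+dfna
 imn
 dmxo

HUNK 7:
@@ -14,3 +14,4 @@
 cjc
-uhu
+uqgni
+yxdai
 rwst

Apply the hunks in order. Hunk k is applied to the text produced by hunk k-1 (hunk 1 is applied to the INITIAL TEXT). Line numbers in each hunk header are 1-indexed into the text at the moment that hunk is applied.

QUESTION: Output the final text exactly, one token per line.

Answer: lcfod
ksxno
cfv
dfna
imn
dmxo
gghy
odg
gde
evf
avp
ssp
duw
cjc
uqgni
yxdai
rwst

Derivation:
Hunk 1: at line 3 remove [iemn] add [dmxo] -> 11 lines: lcfod qnisa old imn dmxo fuznj afa gde ggul uhu rwst
Hunk 2: at line 7 remove [ggul] add [evf,avp,tgkk] -> 13 lines: lcfod qnisa old imn dmxo fuznj afa gde evf avp tgkk uhu rwst
Hunk 3: at line 1 remove [qnisa] add [ksxno] -> 13 lines: lcfod ksxno old imn dmxo fuznj afa gde evf avp tgkk uhu rwst
Hunk 4: at line 4 remove [fuznj,afa] add [gghy,odg] -> 13 lines: lcfod ksxno old imn dmxo gghy odg gde evf avp tgkk uhu rwst
Hunk 5: at line 9 remove [tgkk] add [ssp,duw,cjc] -> 15 lines: lcfod ksxno old imn dmxo gghy odg gde evf avp ssp duw cjc uhu rwst
Hunk 6: at line 1 remove [old] add [cfv,dfna] -> 16 lines: lcfod ksxno cfv dfna imn dmxo gghy odg gde evf avp ssp duw cjc uhu rwst
Hunk 7: at line 14 remove [uhu] add [uqgni,yxdai] -> 17 lines: lcfod ksxno cfv dfna imn dmxo gghy odg gde evf avp ssp duw cjc uqgni yxdai rwst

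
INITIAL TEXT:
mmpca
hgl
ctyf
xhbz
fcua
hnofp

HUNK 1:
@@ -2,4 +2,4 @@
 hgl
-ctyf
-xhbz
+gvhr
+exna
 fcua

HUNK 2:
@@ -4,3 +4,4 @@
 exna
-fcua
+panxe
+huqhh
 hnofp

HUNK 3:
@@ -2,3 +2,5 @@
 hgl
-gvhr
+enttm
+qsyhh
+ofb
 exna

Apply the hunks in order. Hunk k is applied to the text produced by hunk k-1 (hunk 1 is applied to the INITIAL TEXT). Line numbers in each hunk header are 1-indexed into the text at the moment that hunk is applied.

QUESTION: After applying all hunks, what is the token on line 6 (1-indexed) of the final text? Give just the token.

Hunk 1: at line 2 remove [ctyf,xhbz] add [gvhr,exna] -> 6 lines: mmpca hgl gvhr exna fcua hnofp
Hunk 2: at line 4 remove [fcua] add [panxe,huqhh] -> 7 lines: mmpca hgl gvhr exna panxe huqhh hnofp
Hunk 3: at line 2 remove [gvhr] add [enttm,qsyhh,ofb] -> 9 lines: mmpca hgl enttm qsyhh ofb exna panxe huqhh hnofp
Final line 6: exna

Answer: exna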